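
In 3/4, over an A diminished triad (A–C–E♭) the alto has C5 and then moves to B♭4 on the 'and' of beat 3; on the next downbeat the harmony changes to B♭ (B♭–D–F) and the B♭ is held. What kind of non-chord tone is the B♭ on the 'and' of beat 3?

Anticipation.

The harmony at that moment is A diminished triad (A, C, E♭); B♭4 is not a chord tone.
It is approached by step down from C5 and then sustained as the same pitch into the next harmony.
Arriving early and becoming a chord tone when the harmony changes — an anticipation.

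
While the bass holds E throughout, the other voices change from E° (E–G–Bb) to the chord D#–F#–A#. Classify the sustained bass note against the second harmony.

Pedal tone (pedal point).

The harmony at that moment is D# minor triad (D#, F#, A#); E is not a chord tone.
It is held over (the same pitch as the preceding E) and then sustained as the same pitch into the next harmony.
Sustained through a change of harmony — a pedal tone.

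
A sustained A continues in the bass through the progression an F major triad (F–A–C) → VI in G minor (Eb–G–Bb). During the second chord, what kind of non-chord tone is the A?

The harmony at that moment is Eb major triad (Eb, G, Bb); A is not a chord tone.
It is held over (the same pitch as the preceding A) and then sustained as the same pitch into the next harmony.
Sustained through a change of harmony — a pedal tone.

Pedal tone (pedal point).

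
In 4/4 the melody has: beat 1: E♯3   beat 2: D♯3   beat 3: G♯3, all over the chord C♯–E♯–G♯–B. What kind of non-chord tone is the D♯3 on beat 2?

Escape tone.

The harmony at that moment is C♯ dominant seventh chord (C♯, E♯, G♯, B); D♯3 is not a chord tone.
It is approached by step down from E♯3 and left by leap up to G♯3.
Step in, leap out, on a weak beat — an escape tone.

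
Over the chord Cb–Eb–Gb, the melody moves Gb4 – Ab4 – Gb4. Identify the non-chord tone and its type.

The harmony at that moment is Cb major triad (Cb, Eb, Gb); Ab4 is not a chord tone.
It is approached by step up from Gb4 and left by step down to Gb4.
Step away and step back to the same note — a neighbor tone (upper neighbor).

Ab4 is a neighbor tone.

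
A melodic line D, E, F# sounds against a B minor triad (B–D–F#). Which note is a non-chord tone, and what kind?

The harmony at that moment is B minor triad (B, D, F#); E is not a chord tone.
It is approached by step up from D and left by step up to F#.
Step in, step out in the same direction — a passing tone.

E is a passing tone.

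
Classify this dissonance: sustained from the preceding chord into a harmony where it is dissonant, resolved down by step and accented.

Suspension.

Approach: by preparation — the pitch is first a chord tone, then held (tied or repeated) while the harmony changes under it. Departure: down by step. Metric position: strong.
A prepared dissonance that resolves downward by step — a suspension. (The same figure resolving upward would be a retardation.)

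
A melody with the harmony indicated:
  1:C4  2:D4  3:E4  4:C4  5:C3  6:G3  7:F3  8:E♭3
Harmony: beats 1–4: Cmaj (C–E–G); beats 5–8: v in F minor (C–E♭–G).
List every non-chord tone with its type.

D4 (beat 2) — passing tone; F3 (beat 7) — passing tone.

The harmony at that moment is C major triad (C, E, G); D4 is not a chord tone.
It is approached by step up from C4 and left by step up to E4.
Step in, step out in the same direction — a passing tone.
The harmony at that moment is C minor triad (C, E♭, G); F3 is not a chord tone.
It is approached by step down from G3 and left by step down to E♭3.
Step in, step out in the same direction — a passing tone.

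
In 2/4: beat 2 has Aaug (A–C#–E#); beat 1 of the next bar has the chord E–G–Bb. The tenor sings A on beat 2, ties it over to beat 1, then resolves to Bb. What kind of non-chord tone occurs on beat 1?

Retardation.

The harmony at that moment is E diminished triad (E, G, Bb); A is not a chord tone.
It is held over (the same pitch as the preceding A) and left by step up to Bb.
Held over from the previous chord and resolving up by step — a retardation.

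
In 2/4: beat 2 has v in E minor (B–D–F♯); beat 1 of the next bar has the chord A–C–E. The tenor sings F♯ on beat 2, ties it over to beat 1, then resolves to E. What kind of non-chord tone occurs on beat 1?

The harmony at that moment is A minor triad (A, C, E); F♯ is not a chord tone.
It is held over (the same pitch as the preceding F♯) and left by step down to E.
Held over from the previous chord and resolving down by step — a suspension.

Suspension.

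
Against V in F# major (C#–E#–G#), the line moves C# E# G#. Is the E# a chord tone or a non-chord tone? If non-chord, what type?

C# major triad contains C#, E#, G#; E# is the third, so it is a chord tone.

Chord tone (the third of C# major triad).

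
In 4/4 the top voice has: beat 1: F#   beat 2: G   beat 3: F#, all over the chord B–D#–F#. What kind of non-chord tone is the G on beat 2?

The harmony at that moment is B major triad (B, D#, F#); G is not a chord tone.
It is approached by step up from F# and left by step down to F#.
Step away and step back to the same note — a neighbor tone (upper neighbor).

Upper neighbor tone.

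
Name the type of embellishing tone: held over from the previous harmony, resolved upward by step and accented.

Approach: by preparation — the pitch is first a chord tone, then held (tied or repeated) while the harmony changes under it. Departure: up by step. Metric position: strong.
A prepared dissonance that resolves upward by step — a retardation. (The same figure resolving downward would be a suspension.)

Retardation.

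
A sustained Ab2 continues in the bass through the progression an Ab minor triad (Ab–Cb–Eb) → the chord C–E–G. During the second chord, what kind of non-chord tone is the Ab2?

Pedal tone (pedal point).

The harmony at that moment is C major triad (C, E, G); Ab2 is not a chord tone.
It is held over (the same pitch as the preceding Ab2) and then sustained as the same pitch into the next harmony.
Sustained through a change of harmony — a pedal tone.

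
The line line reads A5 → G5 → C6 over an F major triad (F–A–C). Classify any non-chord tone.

The harmony at that moment is F major triad (F, A, C); G5 is not a chord tone.
It is approached by step down from A5 and left by leap up to C6.
Step in, leap out — an escape tone.

G5 is an escape tone.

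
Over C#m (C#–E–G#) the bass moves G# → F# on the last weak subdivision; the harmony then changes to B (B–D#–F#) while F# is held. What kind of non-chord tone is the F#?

F# is an anticipation.

The harmony at that moment is C# minor triad (C#, E, G#); F# is not a chord tone.
It is approached by step down from G# and then sustained as the same pitch into the next harmony.
Arriving early and becoming a chord tone when the harmony changes — an anticipation.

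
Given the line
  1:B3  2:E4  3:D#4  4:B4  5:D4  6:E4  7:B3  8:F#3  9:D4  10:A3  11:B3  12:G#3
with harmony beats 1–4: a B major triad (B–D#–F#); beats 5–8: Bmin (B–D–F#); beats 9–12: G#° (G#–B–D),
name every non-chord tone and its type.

The harmony at that moment is B major triad (B, D#, F#); E4 is not a chord tone.
It is approached by leap up from B3 and left by step down to D#4.
Leap in, step out — an appoggiatura.
The harmony at that moment is B minor triad (B, D, F#); E4 is not a chord tone.
It is approached by step up from D4 and left by leap down to B3.
Step in, leap out — an escape tone.
The harmony at that moment is G# diminished triad (G#, B, D); A3 is not a chord tone.
It is approached by leap down from D4 and left by step up to B3.
Leap in, step out — an appoggiatura.

E4 (beat 2) — appoggiatura; E4 (beat 6) — escape tone; A3 (beat 10) — appoggiatura.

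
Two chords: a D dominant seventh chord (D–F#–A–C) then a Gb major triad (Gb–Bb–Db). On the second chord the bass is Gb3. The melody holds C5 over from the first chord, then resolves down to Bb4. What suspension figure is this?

4–3 suspension.

At the second chord the bass is Gb3. The suspended C5 lies a fourth above the bass; after resolving down by step to Bb4, the interval above the bass becomes a third.
Suspension figures are named by those two intervals: 4–3.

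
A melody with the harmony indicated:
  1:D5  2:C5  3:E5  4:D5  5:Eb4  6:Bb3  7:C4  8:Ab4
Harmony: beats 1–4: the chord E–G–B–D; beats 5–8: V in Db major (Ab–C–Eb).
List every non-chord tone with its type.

C5 (beat 2) — escape tone; Bb3 (beat 6) — appoggiatura.

The harmony at that moment is E minor seventh chord (E, G, B, D); C5 is not a chord tone.
It is approached by step down from D5 and left by leap up to E5.
Step in, leap out — an escape tone.
The harmony at that moment is Ab major triad (Ab, C, Eb); Bb3 is not a chord tone.
It is approached by leap down from Eb4 and left by step up to C4.
Leap in, step out — an appoggiatura.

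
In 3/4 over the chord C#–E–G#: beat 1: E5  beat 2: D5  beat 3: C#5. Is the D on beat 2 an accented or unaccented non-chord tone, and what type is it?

Unaccented passing tone.

The harmony at that moment is C# minor triad (C#, E, G#); D5 is not a chord tone.
It is approached by step down from E5 and left by step down to C#5.
Step in, step out in the same direction — a passing tone.
It falls on a weak beat, so it is unaccented.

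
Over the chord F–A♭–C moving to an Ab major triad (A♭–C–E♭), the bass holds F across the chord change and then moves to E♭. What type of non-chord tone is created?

The harmony at that moment is A♭ major triad (A♭, C, E♭); F is not a chord tone.
It is held over (the same pitch as the preceding F) and left by step down to E♭.
Held over from the previous chord and resolving down by step — a suspension.

F is a suspension.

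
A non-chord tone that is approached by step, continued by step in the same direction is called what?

Approach: by step. Departure: by step, continuing in the same direction.
Stepwise on both sides with no change of direction means the note fills in the space between two different chord tones — a passing tone. (Had it turned back to its starting note it would be a neighbor tone instead.)

Passing tone.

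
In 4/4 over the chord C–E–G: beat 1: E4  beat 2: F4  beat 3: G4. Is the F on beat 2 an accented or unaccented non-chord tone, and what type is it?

Unaccented passing tone.

The harmony at that moment is C major triad (C, E, G); F4 is not a chord tone.
It is approached by step up from E4 and left by step up to G4.
Step in, step out in the same direction — a passing tone.
It falls on a weak beat, so it is unaccented.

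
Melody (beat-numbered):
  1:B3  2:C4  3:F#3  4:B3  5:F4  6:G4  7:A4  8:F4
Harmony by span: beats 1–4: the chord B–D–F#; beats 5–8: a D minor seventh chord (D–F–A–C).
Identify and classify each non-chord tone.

The harmony at that moment is B minor triad (B, D, F#); C4 is not a chord tone.
It is approached by step up from B3 and left by leap down to F#3.
Step in, leap out — an escape tone.
The harmony at that moment is D minor seventh chord (D, F, A, C); G4 is not a chord tone.
It is approached by step up from F4 and left by step up to A4.
Step in, step out in the same direction — a passing tone.

C4 (beat 2) — escape tone; G4 (beat 6) — passing tone.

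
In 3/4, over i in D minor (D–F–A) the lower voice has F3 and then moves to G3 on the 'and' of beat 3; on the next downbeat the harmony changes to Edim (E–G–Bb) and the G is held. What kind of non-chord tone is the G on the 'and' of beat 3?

The harmony at that moment is D minor triad (D, F, A); G3 is not a chord tone.
It is approached by step up from F3 and then sustained as the same pitch into the next harmony.
Arriving early and becoming a chord tone when the harmony changes — an anticipation.

Anticipation.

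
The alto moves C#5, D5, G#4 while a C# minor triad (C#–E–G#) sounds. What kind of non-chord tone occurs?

D5 is an escape tone.

The harmony at that moment is C# minor triad (C#, E, G#); D5 is not a chord tone.
It is approached by step up from C#5 and left by leap down to G#4.
Step in, leap out — an escape tone.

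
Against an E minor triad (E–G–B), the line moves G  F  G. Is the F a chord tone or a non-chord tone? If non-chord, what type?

Non-chord tone — a neighbor tone.

The harmony at that moment is E minor triad (E, G, B); F is not a chord tone.
It is approached by step down from G and left by step up to G.
Step away and step back to the same note — a neighbor tone (lower neighbor).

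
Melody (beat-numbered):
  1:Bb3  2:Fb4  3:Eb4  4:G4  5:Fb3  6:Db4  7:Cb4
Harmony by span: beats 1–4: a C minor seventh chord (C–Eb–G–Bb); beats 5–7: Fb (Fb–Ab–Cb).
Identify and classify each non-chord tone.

The harmony at that moment is C minor seventh chord (C, Eb, G, Bb); Fb4 is not a chord tone.
It is approached by leap up from Bb3 and left by step down to Eb4.
Leap in, step out — an appoggiatura.
The harmony at that moment is Fb major triad (Fb, Ab, Cb); Db4 is not a chord tone.
It is approached by leap up from Fb3 and left by step down to Cb4.
Leap in, step out — an appoggiatura.

Fb4 (beat 2) — appoggiatura; Db4 (beat 6) — appoggiatura.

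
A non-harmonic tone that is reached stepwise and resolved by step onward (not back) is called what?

Approach: by step. Departure: by step, continuing in the same direction.
Stepwise on both sides with no change of direction means the note fills in the space between two different chord tones — a passing tone. (Had it turned back to its starting note it would be a neighbor tone instead.)

Passing tone.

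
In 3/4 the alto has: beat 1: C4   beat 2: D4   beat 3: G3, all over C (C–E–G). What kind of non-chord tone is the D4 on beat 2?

The harmony at that moment is C major triad (C, E, G); D4 is not a chord tone.
It is approached by step up from C4 and left by leap down to G3.
Step in, leap out, on a weak beat — an escape tone.

Escape tone.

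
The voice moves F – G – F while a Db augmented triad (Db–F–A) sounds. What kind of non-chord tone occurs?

G is a neighbor tone.

The harmony at that moment is Db augmented triad (Db, F, A); G is not a chord tone.
It is approached by step up from F and left by step down to F.
Step away and step back to the same note — a neighbor tone (upper neighbor).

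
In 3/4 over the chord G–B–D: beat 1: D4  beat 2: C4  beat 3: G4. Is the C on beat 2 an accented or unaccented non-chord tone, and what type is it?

The harmony at that moment is G major triad (G, B, D); C4 is not a chord tone.
It is approached by step down from D4 and left by leap up to G4.
Step in, leap out — an escape tone.
It falls on a weak beat, so it is unaccented.

Unaccented escape tone.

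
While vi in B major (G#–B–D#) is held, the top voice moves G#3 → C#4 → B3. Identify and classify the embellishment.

C#4 is an appoggiatura.

The harmony at that moment is G# minor triad (G#, B, D#); C#4 is not a chord tone.
It is approached by leap up from G#3 and left by step down to B3.
Leap in, step out — an appoggiatura.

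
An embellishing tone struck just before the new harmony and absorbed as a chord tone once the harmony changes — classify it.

Approach: ahead of the chord change (typically by step), so it is dissonant against the current harmony. Departure: none — the same pitch is restated or held and is a chord tone of the new harmony.
Dissonant first, consonant once the harmony catches up: the note simply arrives early — an anticipation. (The reverse timing, consonant first and dissonant after the change, would be a suspension or retardation.)

Anticipation.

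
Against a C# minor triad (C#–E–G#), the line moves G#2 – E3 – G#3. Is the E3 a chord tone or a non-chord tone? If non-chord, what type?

C# minor triad contains C#, E, G#; E is the third, so it is a chord tone.

Chord tone (the third of C# minor triad).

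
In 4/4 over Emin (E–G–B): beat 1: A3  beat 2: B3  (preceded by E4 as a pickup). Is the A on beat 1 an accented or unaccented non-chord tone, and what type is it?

Accented appoggiatura.

The harmony at that moment is E minor triad (E, G, B); A3 is not a chord tone.
It is approached by leap down from E4 and left by step up to B3.
Leap in, step out — an appoggiatura.
It falls on the downbeat, so it is accented.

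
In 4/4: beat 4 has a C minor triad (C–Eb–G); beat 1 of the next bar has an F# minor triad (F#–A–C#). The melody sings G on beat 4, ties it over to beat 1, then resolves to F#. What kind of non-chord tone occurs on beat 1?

The harmony at that moment is F# minor triad (F#, A, C#); G is not a chord tone.
It is held over (the same pitch as the preceding G) and left by step down to F#.
Held over from the previous chord and resolving down by step — a suspension.

Suspension.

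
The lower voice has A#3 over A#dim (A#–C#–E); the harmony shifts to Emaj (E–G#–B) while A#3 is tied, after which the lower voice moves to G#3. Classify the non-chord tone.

The harmony at that moment is E major triad (E, G#, B); A#3 is not a chord tone.
It is held over (the same pitch as the preceding A#3) and left by step down to G#3.
Held over from the previous chord and resolving down by step — a suspension.

A#3 is a suspension.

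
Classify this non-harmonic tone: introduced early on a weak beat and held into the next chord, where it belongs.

Approach: ahead of the chord change (typically by step), so it is dissonant against the current harmony. Departure: none — the same pitch is restated or held and is a chord tone of the new harmony.
Dissonant first, consonant once the harmony catches up: the note simply arrives early — an anticipation. (The reverse timing, consonant first and dissonant after the change, would be a suspension or retardation.)

Anticipation.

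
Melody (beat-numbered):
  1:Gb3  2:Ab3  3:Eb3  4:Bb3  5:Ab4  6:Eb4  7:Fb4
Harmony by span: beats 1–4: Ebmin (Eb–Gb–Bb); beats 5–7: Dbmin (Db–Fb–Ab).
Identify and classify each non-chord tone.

Ab3 (beat 2) — escape tone; Eb4 (beat 6) — appoggiatura.

The harmony at that moment is Eb minor triad (Eb, Gb, Bb); Ab3 is not a chord tone.
It is approached by step up from Gb3 and left by leap down to Eb3.
Step in, leap out — an escape tone.
The harmony at that moment is Db minor triad (Db, Fb, Ab); Eb4 is not a chord tone.
It is approached by leap down from Ab4 and left by step up to Fb4.
Leap in, step out — an appoggiatura.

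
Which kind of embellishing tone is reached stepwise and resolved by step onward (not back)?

Passing tone.

Approach: by step. Departure: by step, continuing in the same direction.
Stepwise on both sides with no change of direction means the note fills in the space between two different chord tones — a passing tone. (Had it turned back to its starting note it would be a neighbor tone instead.)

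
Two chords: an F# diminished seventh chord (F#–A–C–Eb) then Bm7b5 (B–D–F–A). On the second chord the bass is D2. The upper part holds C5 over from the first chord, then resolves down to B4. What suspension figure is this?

7–6 suspension.

At the second chord the bass is D2. The suspended C5 lies a seventh above the bass; after resolving down by step to B4, the interval above the bass becomes a sixth.
Suspension figures are named by those two intervals: 7–6.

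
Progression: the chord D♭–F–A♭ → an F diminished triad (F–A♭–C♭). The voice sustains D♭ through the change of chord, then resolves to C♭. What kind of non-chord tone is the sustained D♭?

The harmony at that moment is F diminished triad (F, A♭, C♭); D♭ is not a chord tone.
It is held over (the same pitch as the preceding D♭) and left by step down to C♭.
Held over from the previous chord and resolving down by step — a suspension.

D♭ is a suspension.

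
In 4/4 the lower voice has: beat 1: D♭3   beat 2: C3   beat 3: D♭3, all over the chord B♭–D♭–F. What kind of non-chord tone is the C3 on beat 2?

The harmony at that moment is B♭ minor triad (B♭, D♭, F); C3 is not a chord tone.
It is approached by step down from D♭3 and left by step up to D♭3.
Step away and step back to the same note — a neighbor tone (lower neighbor).

Lower neighbor tone.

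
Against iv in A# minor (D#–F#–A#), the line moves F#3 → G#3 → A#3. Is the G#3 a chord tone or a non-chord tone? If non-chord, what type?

The harmony at that moment is D# minor triad (D#, F#, A#); G#3 is not a chord tone.
It is approached by step up from F#3 and left by step up to A#3.
Step in, step out in the same direction — a passing tone.

Non-chord tone — a passing tone.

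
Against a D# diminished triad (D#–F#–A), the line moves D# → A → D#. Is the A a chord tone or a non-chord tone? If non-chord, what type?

D# diminished triad contains D#, F#, A; A is the fifth, so it is a chord tone.

Chord tone (the fifth of D# diminished triad).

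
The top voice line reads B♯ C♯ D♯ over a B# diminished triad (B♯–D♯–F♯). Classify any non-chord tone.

The harmony at that moment is B♯ diminished triad (B♯, D♯, F♯); C♯ is not a chord tone.
It is approached by step up from B♯ and left by step up to D♯.
Step in, step out in the same direction — a passing tone.

C♯ is a passing tone.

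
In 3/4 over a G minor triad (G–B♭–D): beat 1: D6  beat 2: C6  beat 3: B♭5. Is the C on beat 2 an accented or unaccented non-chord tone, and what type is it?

The harmony at that moment is G minor triad (G, B♭, D); C6 is not a chord tone.
It is approached by step down from D6 and left by step down to B♭5.
Step in, step out in the same direction — a passing tone.
It falls on a weak beat, so it is unaccented.

Unaccented passing tone.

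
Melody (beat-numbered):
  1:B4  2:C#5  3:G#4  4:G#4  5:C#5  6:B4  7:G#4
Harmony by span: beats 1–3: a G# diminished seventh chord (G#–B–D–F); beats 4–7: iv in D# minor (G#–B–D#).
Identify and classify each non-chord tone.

C#5 (beat 2) — escape tone; C#5 (beat 5) — appoggiatura.

The harmony at that moment is G# diminished seventh chord (G#, B, D, F); C#5 is not a chord tone.
It is approached by step up from B4 and left by leap down to G#4.
Step in, leap out — an escape tone.
The harmony at that moment is G# minor triad (G#, B, D#); C#5 is not a chord tone.
It is approached by leap up from G#4 and left by step down to B4.
Leap in, step out — an appoggiatura.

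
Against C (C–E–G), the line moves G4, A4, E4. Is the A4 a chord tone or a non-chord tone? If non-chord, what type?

Non-chord tone — an escape tone.

The harmony at that moment is C major triad (C, E, G); A4 is not a chord tone.
It is approached by step up from G4 and left by leap down to E4.
Step in, leap out — an escape tone.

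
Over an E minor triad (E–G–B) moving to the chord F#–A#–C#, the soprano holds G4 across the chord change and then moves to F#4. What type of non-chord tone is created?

The harmony at that moment is F# major triad (F#, A#, C#); G4 is not a chord tone.
It is held over (the same pitch as the preceding G4) and left by step down to F#4.
Held over from the previous chord and resolving down by step — a suspension.

G4 is a suspension.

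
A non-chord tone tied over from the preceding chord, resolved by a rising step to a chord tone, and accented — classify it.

Retardation.

Approach: by preparation — the pitch is first a chord tone, then held (tied or repeated) while the harmony changes under it. Departure: up by step. Metric position: strong.
A prepared dissonance that resolves upward by step — a retardation. (The same figure resolving downward would be a suspension.)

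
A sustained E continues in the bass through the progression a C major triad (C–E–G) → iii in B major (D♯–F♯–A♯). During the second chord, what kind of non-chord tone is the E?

Pedal tone (pedal point).

The harmony at that moment is D♯ minor triad (D♯, F♯, A♯); E is not a chord tone.
It is held over (the same pitch as the preceding E) and then sustained as the same pitch into the next harmony.
Sustained through a change of harmony — a pedal tone.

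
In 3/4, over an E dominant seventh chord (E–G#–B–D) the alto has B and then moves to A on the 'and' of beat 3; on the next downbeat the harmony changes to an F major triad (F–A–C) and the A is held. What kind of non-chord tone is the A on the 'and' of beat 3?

The harmony at that moment is E dominant seventh chord (E, G#, B, D); A is not a chord tone.
It is approached by step down from B and then sustained as the same pitch into the next harmony.
Arriving early and becoming a chord tone when the harmony changes — an anticipation.

Anticipation.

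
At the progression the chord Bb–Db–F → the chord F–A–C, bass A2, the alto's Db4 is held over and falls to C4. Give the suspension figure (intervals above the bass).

4–3 suspension.

At the second chord the bass is A2. The suspended Db4 lies a fourth above the bass; after resolving down by step to C4, the interval above the bass becomes a third.
Suspension figures are named by those two intervals: 4–3.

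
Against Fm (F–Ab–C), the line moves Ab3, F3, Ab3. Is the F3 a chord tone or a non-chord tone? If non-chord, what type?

Chord tone (the root of F minor triad).

F minor triad contains F, Ab, C; F is the root, so it is a chord tone.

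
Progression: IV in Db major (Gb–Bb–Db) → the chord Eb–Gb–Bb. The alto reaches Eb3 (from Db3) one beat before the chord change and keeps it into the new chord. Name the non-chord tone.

Eb3 is an anticipation.

The harmony at that moment is Gb major triad (Gb, Bb, Db); Eb3 is not a chord tone.
It is approached by step up from Db3 and then sustained as the same pitch into the next harmony.
Arriving early and becoming a chord tone when the harmony changes — an anticipation.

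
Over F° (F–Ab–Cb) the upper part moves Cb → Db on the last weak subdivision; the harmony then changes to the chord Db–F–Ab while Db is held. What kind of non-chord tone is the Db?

The harmony at that moment is F diminished triad (F, Ab, Cb); Db is not a chord tone.
It is approached by step up from Cb and then sustained as the same pitch into the next harmony.
Arriving early and becoming a chord tone when the harmony changes — an anticipation.

Db is an anticipation.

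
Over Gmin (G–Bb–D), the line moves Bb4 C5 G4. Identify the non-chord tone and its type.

The harmony at that moment is G minor triad (G, Bb, D); C5 is not a chord tone.
It is approached by step up from Bb4 and left by leap down to G4.
Step in, leap out — an escape tone.

C5 is an escape tone.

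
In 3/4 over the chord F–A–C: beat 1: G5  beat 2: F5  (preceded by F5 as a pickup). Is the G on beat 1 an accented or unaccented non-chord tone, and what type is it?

Accented neighbor tone.

The harmony at that moment is F major triad (F, A, C); G5 is not a chord tone.
It is approached by step up from F5 and left by step down to F5.
Step away and step back to the same note — a neighbor tone (upper neighbor).
It falls on the downbeat, so it is accented.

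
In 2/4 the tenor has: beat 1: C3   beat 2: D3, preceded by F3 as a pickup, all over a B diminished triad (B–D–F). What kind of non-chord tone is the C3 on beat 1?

The harmony at that moment is B diminished triad (B, D, F); C3 is not a chord tone.
It is approached by leap down from F3 and left by step up to D3.
Leap in, step out, metrically accented — an appoggiatura.

Appoggiatura.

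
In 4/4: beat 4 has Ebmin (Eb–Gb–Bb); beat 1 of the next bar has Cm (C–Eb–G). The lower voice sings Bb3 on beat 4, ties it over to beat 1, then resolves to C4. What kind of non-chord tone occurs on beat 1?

The harmony at that moment is C minor triad (C, Eb, G); Bb3 is not a chord tone.
It is held over (the same pitch as the preceding Bb3) and left by step up to C4.
Held over from the previous chord and resolving up by step — a retardation.

Retardation.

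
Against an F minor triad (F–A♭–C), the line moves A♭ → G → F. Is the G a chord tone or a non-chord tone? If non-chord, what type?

The harmony at that moment is F minor triad (F, A♭, C); G is not a chord tone.
It is approached by step down from A♭ and left by step down to F.
Step in, step out in the same direction — a passing tone.

Non-chord tone — a passing tone.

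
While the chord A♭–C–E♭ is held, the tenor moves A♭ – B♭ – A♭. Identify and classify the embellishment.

B♭ is a neighbor tone.

The harmony at that moment is A♭ major triad (A♭, C, E♭); B♭ is not a chord tone.
It is approached by step up from A♭ and left by step down to A♭.
Step away and step back to the same note — a neighbor tone (upper neighbor).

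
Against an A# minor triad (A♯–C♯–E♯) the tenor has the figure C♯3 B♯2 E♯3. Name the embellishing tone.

The harmony at that moment is A♯ minor triad (A♯, C♯, E♯); B♯2 is not a chord tone.
It is approached by step down from C♯3 and left by leap up to E♯3.
Step in, leap out — an escape tone.

B♯2 is an escape tone.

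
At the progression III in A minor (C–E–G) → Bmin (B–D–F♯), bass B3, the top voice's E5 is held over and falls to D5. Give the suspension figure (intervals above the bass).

At the second chord the bass is B3. The suspended E5 lies a fourth above the bass; after resolving down by step to D5, the interval above the bass becomes a third.
Suspension figures are named by those two intervals: 4–3.

4–3 suspension.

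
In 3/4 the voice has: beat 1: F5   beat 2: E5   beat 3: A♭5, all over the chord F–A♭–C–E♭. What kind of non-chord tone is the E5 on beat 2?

The harmony at that moment is F minor seventh chord (F, A♭, C, E♭); E5 is not a chord tone.
It is approached by step down from F5 and left by leap up to A♭5.
Step in, leap out, on a weak beat — an escape tone.

Escape tone.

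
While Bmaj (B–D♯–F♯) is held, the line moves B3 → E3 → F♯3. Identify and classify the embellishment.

The harmony at that moment is B major triad (B, D♯, F♯); E3 is not a chord tone.
It is approached by leap down from B3 and left by step up to F♯3.
Leap in, step out — an appoggiatura.

E3 is an appoggiatura.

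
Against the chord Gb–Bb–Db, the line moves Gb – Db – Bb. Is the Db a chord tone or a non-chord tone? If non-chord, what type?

Chord tone (the fifth of Gb major triad).

Gb major triad contains Gb, Bb, Db; Db is the fifth, so it is a chord tone.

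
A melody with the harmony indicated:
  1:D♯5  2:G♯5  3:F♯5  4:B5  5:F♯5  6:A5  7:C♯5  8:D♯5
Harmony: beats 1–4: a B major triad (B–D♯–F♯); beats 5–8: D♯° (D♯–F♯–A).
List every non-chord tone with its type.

The harmony at that moment is B major triad (B, D♯, F♯); G♯5 is not a chord tone.
It is approached by leap up from D♯5 and left by step down to F♯5.
Leap in, step out — an appoggiatura.
The harmony at that moment is D♯ diminished triad (D♯, F♯, A); C♯5 is not a chord tone.
It is approached by leap down from A5 and left by step up to D♯5.
Leap in, step out — an appoggiatura.

G♯5 (beat 2) — appoggiatura; C♯5 (beat 7) — appoggiatura.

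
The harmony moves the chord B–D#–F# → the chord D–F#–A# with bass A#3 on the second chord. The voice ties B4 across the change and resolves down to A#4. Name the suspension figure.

At the second chord the bass is A#3. The suspended B4 lies a ninth above the bass; after resolving down by step to A#4, the interval above the bass becomes an octave.
Suspension figures are named by those two intervals: 9–8.

9–8 suspension.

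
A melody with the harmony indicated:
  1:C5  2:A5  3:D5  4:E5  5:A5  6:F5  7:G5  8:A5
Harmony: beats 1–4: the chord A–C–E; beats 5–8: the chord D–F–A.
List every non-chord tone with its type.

D5 (beat 3) — appoggiatura; G5 (beat 7) — passing tone.

The harmony at that moment is A minor triad (A, C, E); D5 is not a chord tone.
It is approached by leap down from A5 and left by step up to E5.
Leap in, step out — an appoggiatura.
The harmony at that moment is D minor triad (D, F, A); G5 is not a chord tone.
It is approached by step up from F5 and left by step up to A5.
Step in, step out in the same direction — a passing tone.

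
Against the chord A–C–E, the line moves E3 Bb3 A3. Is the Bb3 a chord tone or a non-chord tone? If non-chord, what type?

The harmony at that moment is A minor triad (A, C, E); Bb3 is not a chord tone.
It is approached by leap up from E3 and left by step down to A3.
Leap in, step out — an appoggiatura.

Non-chord tone — an appoggiatura.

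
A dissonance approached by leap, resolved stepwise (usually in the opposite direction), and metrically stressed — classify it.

Appoggiatura.

Approach: by leap. Departure: by step. Metric position: strong.
Leap in, step out, in a metrically strong position — an appoggiatura. (It is the mirror image of the escape tone, which steps in and leaps out from a weak position.)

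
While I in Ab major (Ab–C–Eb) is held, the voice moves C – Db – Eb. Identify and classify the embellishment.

The harmony at that moment is Ab major triad (Ab, C, Eb); Db is not a chord tone.
It is approached by step up from C and left by step up to Eb.
Step in, step out in the same direction — a passing tone.

Db is a passing tone.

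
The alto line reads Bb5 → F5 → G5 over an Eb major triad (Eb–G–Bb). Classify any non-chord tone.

The harmony at that moment is Eb major triad (Eb, G, Bb); F5 is not a chord tone.
It is approached by leap down from Bb5 and left by step up to G5.
Leap in, step out — an appoggiatura.

F5 is an appoggiatura.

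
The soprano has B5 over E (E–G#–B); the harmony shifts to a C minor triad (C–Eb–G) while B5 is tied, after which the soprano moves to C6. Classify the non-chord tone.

B5 is a retardation.

The harmony at that moment is C minor triad (C, Eb, G); B5 is not a chord tone.
It is held over (the same pitch as the preceding B5) and left by step up to C6.
Held over from the previous chord and resolving up by step — a retardation.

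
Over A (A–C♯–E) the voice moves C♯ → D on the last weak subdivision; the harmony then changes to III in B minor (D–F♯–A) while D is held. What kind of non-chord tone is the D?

The harmony at that moment is A major triad (A, C♯, E); D is not a chord tone.
It is approached by step up from C♯ and then sustained as the same pitch into the next harmony.
Arriving early and becoming a chord tone when the harmony changes — an anticipation.

D is an anticipation.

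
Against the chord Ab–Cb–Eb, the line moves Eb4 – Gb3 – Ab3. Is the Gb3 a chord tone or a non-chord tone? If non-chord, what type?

Non-chord tone — an appoggiatura.

The harmony at that moment is Ab minor triad (Ab, Cb, Eb); Gb3 is not a chord tone.
It is approached by leap down from Eb4 and left by step up to Ab3.
Leap in, step out — an appoggiatura.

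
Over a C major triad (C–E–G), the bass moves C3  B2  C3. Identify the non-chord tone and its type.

The harmony at that moment is C major triad (C, E, G); B2 is not a chord tone.
It is approached by step down from C3 and left by step up to C3.
Step away and step back to the same note — a neighbor tone (lower neighbor).

B2 is a neighbor tone.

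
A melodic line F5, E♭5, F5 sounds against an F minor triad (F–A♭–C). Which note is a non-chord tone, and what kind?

E♭5 is a neighbor tone.

The harmony at that moment is F minor triad (F, A♭, C); E♭5 is not a chord tone.
It is approached by step down from F5 and left by step up to F5.
Step away and step back to the same note — a neighbor tone (lower neighbor).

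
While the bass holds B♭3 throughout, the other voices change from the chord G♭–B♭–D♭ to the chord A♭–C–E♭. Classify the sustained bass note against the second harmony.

Pedal tone (pedal point).

The harmony at that moment is A♭ major triad (A♭, C, E♭); B♭3 is not a chord tone.
It is held over (the same pitch as the preceding B♭3) and then sustained as the same pitch into the next harmony.
Sustained through a change of harmony — a pedal tone.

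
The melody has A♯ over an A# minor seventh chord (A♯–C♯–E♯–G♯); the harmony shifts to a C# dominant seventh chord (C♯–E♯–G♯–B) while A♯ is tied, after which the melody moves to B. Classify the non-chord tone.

The harmony at that moment is C♯ dominant seventh chord (C♯, E♯, G♯, B); A♯ is not a chord tone.
It is held over (the same pitch as the preceding A♯) and left by step up to B.
Held over from the previous chord and resolving up by step — a retardation.

A♯ is a retardation.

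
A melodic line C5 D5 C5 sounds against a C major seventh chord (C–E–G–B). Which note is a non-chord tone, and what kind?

D5 is a neighbor tone.

The harmony at that moment is C major seventh chord (C, E, G, B); D5 is not a chord tone.
It is approached by step up from C5 and left by step down to C5.
Step away and step back to the same note — a neighbor tone (upper neighbor).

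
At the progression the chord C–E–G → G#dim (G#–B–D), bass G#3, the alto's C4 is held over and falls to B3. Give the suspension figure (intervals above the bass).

4–3 suspension.

At the second chord the bass is G#3. The suspended C4 lies a fourth above the bass; after resolving down by step to B3, the interval above the bass becomes a third.
Suspension figures are named by those two intervals: 4–3.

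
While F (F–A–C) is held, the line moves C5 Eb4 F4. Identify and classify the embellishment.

The harmony at that moment is F major triad (F, A, C); Eb4 is not a chord tone.
It is approached by leap down from C5 and left by step up to F4.
Leap in, step out — an appoggiatura.

Eb4 is an appoggiatura.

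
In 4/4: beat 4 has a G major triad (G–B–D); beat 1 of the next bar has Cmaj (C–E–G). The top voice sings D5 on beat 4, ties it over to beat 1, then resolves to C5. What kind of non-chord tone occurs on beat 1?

The harmony at that moment is C major triad (C, E, G); D5 is not a chord tone.
It is held over (the same pitch as the preceding D5) and left by step down to C5.
Held over from the previous chord and resolving down by step — a suspension.

Suspension.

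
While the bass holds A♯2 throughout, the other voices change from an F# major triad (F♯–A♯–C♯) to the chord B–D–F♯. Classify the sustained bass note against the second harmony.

Pedal tone (pedal point).

The harmony at that moment is B minor triad (B, D, F♯); A♯2 is not a chord tone.
It is held over (the same pitch as the preceding A♯2) and then sustained as the same pitch into the next harmony.
Sustained through a change of harmony — a pedal tone.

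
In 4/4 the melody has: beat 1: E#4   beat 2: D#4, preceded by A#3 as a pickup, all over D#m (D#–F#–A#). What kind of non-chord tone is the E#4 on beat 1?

The harmony at that moment is D# minor triad (D#, F#, A#); E#4 is not a chord tone.
It is approached by leap up from A#3 and left by step down to D#4.
Leap in, step out, metrically accented — an appoggiatura.

Appoggiatura.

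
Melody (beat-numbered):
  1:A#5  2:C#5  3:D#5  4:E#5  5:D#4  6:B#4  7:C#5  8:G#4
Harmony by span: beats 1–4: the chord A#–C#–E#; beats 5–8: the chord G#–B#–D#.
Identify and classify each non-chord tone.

D#5 (beat 3) — passing tone; C#5 (beat 7) — escape tone.

The harmony at that moment is A# minor triad (A#, C#, E#); D#5 is not a chord tone.
It is approached by step up from C#5 and left by step up to E#5.
Step in, step out in the same direction — a passing tone.
The harmony at that moment is G# major triad (G#, B#, D#); C#5 is not a chord tone.
It is approached by step up from B#4 and left by leap down to G#4.
Step in, leap out — an escape tone.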